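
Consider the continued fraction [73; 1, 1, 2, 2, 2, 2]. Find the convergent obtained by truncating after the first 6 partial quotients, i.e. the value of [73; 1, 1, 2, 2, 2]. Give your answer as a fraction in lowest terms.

2134/29

Start with 2.
2 + 1/(2/1) = 2 + 1/2 = 5/2
2 + 1/(5/2) = 2 + 2/5 = 12/5
1 + 1/(12/5) = 1 + 5/12 = 17/12
1 + 1/(17/12) = 1 + 12/17 = 29/17
73 + 1/(29/17) = 73 + 17/29 = 2134/29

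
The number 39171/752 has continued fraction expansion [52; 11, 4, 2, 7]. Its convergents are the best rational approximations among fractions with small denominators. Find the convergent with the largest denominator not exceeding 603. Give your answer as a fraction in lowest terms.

List convergents until the denominator exceeds the bound:
a_0 = 52: 52/1  (≤ bound)
a_1 = 11: 573/11  (≤ bound)
a_2 = 4: 2344/45  (≤ bound)
a_3 = 2: 5261/101  (≤ bound)
a_4 = 7: 39171/752  (> 603, stop)

5261/101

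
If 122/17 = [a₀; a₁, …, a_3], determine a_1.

5

122 = 7·17 + 3, so a_0 = 7
17 = 5·3 + 2, so a_1 = 5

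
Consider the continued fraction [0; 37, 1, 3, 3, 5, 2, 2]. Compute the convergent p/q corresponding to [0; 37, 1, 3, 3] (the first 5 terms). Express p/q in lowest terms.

13/491

a_0 = 0: 0/1
a_1 = 37: 1/37
a_2 = 1: 1/38
a_3 = 3: 4/151
a_4 = 3: 13/491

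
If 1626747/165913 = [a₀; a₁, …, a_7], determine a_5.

Run the Euclidean algorithm, recording each quotient:
1626747 = 9·165913 + 133530, so a_0 = 9
165913 = 1·133530 + 32383, so a_1 = 1
133530 = 4·32383 + 3998, so a_2 = 4
32383 = 8·3998 + 399, so a_3 = 8
3998 = 10·399 + 8, so a_4 = 10
399 = 49·8 + 7, so a_5 = 49

49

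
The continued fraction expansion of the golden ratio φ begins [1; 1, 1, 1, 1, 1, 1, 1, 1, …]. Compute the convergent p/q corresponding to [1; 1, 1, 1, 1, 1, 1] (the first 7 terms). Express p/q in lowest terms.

Start with 1.
1 + 1/(1/1) = 1 + 1/1 = 2/1
1 + 1/(2/1) = 1 + 1/2 = 3/2
1 + 1/(3/2) = 1 + 2/3 = 5/3
1 + 1/(5/3) = 1 + 3/5 = 8/5
1 + 1/(8/5) = 1 + 5/8 = 13/8
1 + 1/(13/8) = 1 + 8/13 = 21/13

21/13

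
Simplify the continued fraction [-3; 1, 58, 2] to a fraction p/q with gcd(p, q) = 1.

-240/119

Start with 2.
58 + 1/(2/1) = 58 + 1/2 = 117/2
1 + 1/(117/2) = 1 + 2/117 = 119/117
-3 + 1/(119/117) = -3 + 117/119 = -240/119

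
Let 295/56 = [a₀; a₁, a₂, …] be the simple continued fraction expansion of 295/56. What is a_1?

Run the Euclidean algorithm, recording each quotient:
295 = 5·56 + 15, so a_0 = 5
56 = 3·15 + 11, so a_1 = 3

3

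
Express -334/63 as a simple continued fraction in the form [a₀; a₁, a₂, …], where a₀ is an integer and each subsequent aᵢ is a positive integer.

[-6; 1, 2, 3, 6]

⌊-334/63⌋ = -6, remainder 44
⌊63/44⌋ = 1, remainder 19
⌊44/19⌋ = 2, remainder 6
⌊19/6⌋ = 3, remainder 1
⌊6/1⌋ = 6, remainder 0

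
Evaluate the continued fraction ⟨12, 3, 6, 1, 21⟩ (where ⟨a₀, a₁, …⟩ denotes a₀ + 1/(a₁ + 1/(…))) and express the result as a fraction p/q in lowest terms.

5925/481

a_0 = 12: 12/1
a_1 = 3: 37/3
a_2 = 6: 234/19
a_3 = 1: 271/22
a_4 = 21: 5925/481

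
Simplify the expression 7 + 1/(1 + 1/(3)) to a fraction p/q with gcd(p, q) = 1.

31/4

Start with 3.
1 + 1/(3/1) = 1 + 1/3 = 4/3
7 + 1/(4/3) = 7 + 3/4 = 31/4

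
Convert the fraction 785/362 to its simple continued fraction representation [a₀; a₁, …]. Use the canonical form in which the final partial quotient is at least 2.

[2; 5, 1, 14, 4]

Run the Euclidean algorithm, recording each quotient:
785 = 2·362 + 61, so a_0 = 2
362 = 5·61 + 57, so a_1 = 5
61 = 1·57 + 4, so a_2 = 1
57 = 14·4 + 1, so a_3 = 14
4 = 4·1 + 0, so a_4 = 4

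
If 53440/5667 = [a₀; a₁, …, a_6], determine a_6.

53440 = 9·5667 + 2437, so a_0 = 9
5667 = 2·2437 + 793, so a_1 = 2
2437 = 3·793 + 58, so a_2 = 3
793 = 13·58 + 39, so a_3 = 13
58 = 1·39 + 19, so a_4 = 1
39 = 2·19 + 1, so a_5 = 2
19 = 19·1 + 0, so a_6 = 19

19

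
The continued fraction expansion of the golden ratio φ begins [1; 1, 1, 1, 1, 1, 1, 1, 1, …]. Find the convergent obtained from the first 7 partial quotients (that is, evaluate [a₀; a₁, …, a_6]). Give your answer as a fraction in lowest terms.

21/13

Work from the innermost term outward:
Start with 1.
1 + 1/(1/1) = 1 + 1/1 = 2/1
1 + 1/(2/1) = 1 + 1/2 = 3/2
1 + 1/(3/2) = 1 + 2/3 = 5/3
1 + 1/(5/3) = 1 + 3/5 = 8/5
1 + 1/(8/5) = 1 + 5/8 = 13/8
1 + 1/(13/8) = 1 + 8/13 = 21/13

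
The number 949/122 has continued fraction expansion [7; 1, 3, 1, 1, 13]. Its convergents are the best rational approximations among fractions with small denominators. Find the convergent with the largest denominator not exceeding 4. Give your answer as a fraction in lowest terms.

31/4

List convergents until the denominator exceeds the bound:
a_0 = 7: 7/1  (≤ bound)
a_1 = 1: 8/1  (≤ bound)
a_2 = 3: 31/4  (≤ bound)
a_3 = 1: 39/5  (> 4, stop)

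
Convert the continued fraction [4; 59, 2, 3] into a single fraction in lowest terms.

1671/416

Start with 3.
2 + 1/(3/1) = 2 + 1/3 = 7/3
59 + 1/(7/3) = 59 + 3/7 = 416/7
4 + 1/(416/7) = 4 + 7/416 = 1671/416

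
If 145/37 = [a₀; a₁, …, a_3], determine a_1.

1

145 = 3·37 + 34, so a_0 = 3
37 = 1·34 + 3, so a_1 = 1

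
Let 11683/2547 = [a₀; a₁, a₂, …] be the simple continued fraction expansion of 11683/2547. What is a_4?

2

Repeatedly divide and take the remainder:
11683 = 4·2547 + 1495, so a_0 = 4
2547 = 1·1495 + 1052, so a_1 = 1
1495 = 1·1052 + 443, so a_2 = 1
1052 = 2·443 + 166, so a_3 = 2
443 = 2·166 + 111, so a_4 = 2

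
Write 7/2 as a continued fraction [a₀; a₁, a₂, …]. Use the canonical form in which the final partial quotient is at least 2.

⌊7/2⌋ = 3, remainder 1
⌊2/1⌋ = 2, remainder 0

[3; 2]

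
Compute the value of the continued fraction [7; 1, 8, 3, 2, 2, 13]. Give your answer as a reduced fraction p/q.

Start with 13.
2 + 1/(13/1) = 2 + 1/13 = 27/13
2 + 1/(27/13) = 2 + 13/27 = 67/27
3 + 1/(67/27) = 3 + 27/67 = 228/67
8 + 1/(228/67) = 8 + 67/228 = 1891/228
1 + 1/(1891/228) = 1 + 228/1891 = 2119/1891
7 + 1/(2119/1891) = 7 + 1891/2119 = 16724/2119

16724/2119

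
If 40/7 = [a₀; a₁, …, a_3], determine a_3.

2

⌊40/7⌋ = 5, remainder 5
⌊7/5⌋ = 1, remainder 2
⌊5/2⌋ = 2, remainder 1
⌊2/1⌋ = 2, remainder 0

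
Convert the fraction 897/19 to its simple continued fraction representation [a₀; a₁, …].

[47; 4, 1, 3]

897 = 47·19 + 4, so a_0 = 47
19 = 4·4 + 3, so a_1 = 4
4 = 1·3 + 1, so a_2 = 1
3 = 3·1 + 0, so a_3 = 3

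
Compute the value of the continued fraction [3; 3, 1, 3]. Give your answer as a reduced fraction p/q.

Start with 3.
1 + 1/(3/1) = 1 + 1/3 = 4/3
3 + 1/(4/3) = 3 + 3/4 = 15/4
3 + 1/(15/4) = 3 + 4/15 = 49/15

49/15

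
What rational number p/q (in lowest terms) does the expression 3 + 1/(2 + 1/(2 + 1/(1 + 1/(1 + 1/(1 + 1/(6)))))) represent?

431/126

Compute successive convergents:
a_0 = 3: 3/1
a_1 = 2: 7/2
a_2 = 2: 17/5
a_3 = 1: 24/7
a_4 = 1: 41/12
a_5 = 1: 65/19
a_6 = 6: 431/126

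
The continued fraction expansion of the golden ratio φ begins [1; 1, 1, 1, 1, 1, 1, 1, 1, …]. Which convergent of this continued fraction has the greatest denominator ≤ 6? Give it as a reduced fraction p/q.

a_0 = 1: 1/1  (≤ bound)
a_1 = 1: 2/1  (≤ bound)
a_2 = 1: 3/2  (≤ bound)
a_3 = 1: 5/3  (≤ bound)
a_4 = 1: 8/5  (≤ bound)
a_5 = 1: 13/8  (> 6, stop)

8/5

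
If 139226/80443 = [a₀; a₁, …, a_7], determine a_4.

139226 = 1·80443 + 58783, so a_0 = 1
80443 = 1·58783 + 21660, so a_1 = 1
58783 = 2·21660 + 15463, so a_2 = 2
21660 = 1·15463 + 6197, so a_3 = 1
15463 = 2·6197 + 3069, so a_4 = 2

2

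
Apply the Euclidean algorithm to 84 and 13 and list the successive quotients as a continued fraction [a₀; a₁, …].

[6; 2, 6]

⌊84/13⌋ = 6, remainder 6
⌊13/6⌋ = 2, remainder 1
⌊6/1⌋ = 6, remainder 0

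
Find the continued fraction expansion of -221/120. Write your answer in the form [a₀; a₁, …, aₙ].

[-2; 6, 3, 6]

-221 = -2·120 + 19, so a_0 = -2
120 = 6·19 + 6, so a_1 = 6
19 = 3·6 + 1, so a_2 = 3
6 = 6·1 + 0, so a_3 = 6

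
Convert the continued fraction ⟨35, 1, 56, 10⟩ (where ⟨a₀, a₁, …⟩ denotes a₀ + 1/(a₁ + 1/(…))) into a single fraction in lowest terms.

a_0 = 35: 35/1
a_1 = 1: 36/1
a_2 = 56: 2051/57
a_3 = 10: 20546/571

20546/571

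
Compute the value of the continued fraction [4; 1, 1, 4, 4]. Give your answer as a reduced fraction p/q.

173/38

a_0 = 4: 4/1
a_1 = 1: 5/1
a_2 = 1: 9/2
a_3 = 4: 41/9
a_4 = 4: 173/38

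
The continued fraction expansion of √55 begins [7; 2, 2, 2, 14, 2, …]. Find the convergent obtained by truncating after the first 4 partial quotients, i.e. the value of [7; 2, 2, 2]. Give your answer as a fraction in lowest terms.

89/12

Compute successive convergents:
a_0 = 7: 7/1
a_1 = 2: 15/2
a_2 = 2: 37/5
a_3 = 2: 89/12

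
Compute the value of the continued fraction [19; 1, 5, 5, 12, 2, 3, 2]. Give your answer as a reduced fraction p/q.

Work from the innermost term outward:
Start with 2.
3 + 1/(2/1) = 3 + 1/2 = 7/2
2 + 1/(7/2) = 2 + 2/7 = 16/7
12 + 1/(16/7) = 12 + 7/16 = 199/16
5 + 1/(199/16) = 5 + 16/199 = 1011/199
5 + 1/(1011/199) = 5 + 199/1011 = 5254/1011
1 + 1/(5254/1011) = 1 + 1011/5254 = 6265/5254
19 + 1/(6265/5254) = 19 + 5254/6265 = 124289/6265

124289/6265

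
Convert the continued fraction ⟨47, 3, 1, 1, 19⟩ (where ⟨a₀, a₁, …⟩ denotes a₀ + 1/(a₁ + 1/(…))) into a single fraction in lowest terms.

Compute successive convergents:
a_0 = 47: 47/1
a_1 = 3: 142/3
a_2 = 1: 189/4
a_3 = 1: 331/7
a_4 = 19: 6478/137

6478/137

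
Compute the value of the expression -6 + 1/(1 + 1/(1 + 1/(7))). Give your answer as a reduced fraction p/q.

-82/15

Compute successive convergents:
a_0 = -6: -6/1
a_1 = 1: -5/1
a_2 = 1: -11/2
a_3 = 7: -82/15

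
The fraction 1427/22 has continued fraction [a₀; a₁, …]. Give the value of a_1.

Apply division with remainder until the remainder is 0:
⌊1427/22⌋ = 64, remainder 19
⌊22/19⌋ = 1, remainder 3

1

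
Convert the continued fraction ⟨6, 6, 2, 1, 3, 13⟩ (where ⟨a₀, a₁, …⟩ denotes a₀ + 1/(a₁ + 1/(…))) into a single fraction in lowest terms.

Start with 13.
3 + 1/(13/1) = 3 + 1/13 = 40/13
1 + 1/(40/13) = 1 + 13/40 = 53/40
2 + 1/(53/40) = 2 + 40/53 = 146/53
6 + 1/(146/53) = 6 + 53/146 = 929/146
6 + 1/(929/146) = 6 + 146/929 = 5720/929

5720/929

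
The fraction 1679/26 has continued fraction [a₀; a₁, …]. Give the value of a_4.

1

Repeatedly divide and take the remainder:
⌊1679/26⌋ = 64, remainder 15
⌊26/15⌋ = 1, remainder 11
⌊15/11⌋ = 1, remainder 4
⌊11/4⌋ = 2, remainder 3
⌊4/3⌋ = 1, remainder 1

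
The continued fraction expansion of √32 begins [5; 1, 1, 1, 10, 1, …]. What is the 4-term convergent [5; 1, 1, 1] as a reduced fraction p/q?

17/3

a_0 = 5: 5/1
a_1 = 1: 6/1
a_2 = 1: 11/2
a_3 = 1: 17/3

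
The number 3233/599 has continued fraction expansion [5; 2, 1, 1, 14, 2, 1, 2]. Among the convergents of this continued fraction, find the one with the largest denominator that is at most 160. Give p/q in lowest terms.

815/151

a_0 = 5: 5/1  (≤ bound)
a_1 = 2: 11/2  (≤ bound)
a_2 = 1: 16/3  (≤ bound)
a_3 = 1: 27/5  (≤ bound)
a_4 = 14: 394/73  (≤ bound)
a_5 = 2: 815/151  (≤ bound)
a_6 = 1: 1209/224  (> 160, stop)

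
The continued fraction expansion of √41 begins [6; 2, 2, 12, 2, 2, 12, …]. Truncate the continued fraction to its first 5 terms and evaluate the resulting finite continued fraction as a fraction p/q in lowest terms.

Start with 2.
12 + 1/(2/1) = 12 + 1/2 = 25/2
2 + 1/(25/2) = 2 + 2/25 = 52/25
2 + 1/(52/25) = 2 + 25/52 = 129/52
6 + 1/(129/52) = 6 + 52/129 = 826/129

826/129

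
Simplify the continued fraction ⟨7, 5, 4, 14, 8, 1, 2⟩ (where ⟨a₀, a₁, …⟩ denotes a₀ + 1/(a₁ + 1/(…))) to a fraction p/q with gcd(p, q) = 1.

56353/7837

Build up convergents one term at a time:
a_0 = 7: 7/1
a_1 = 5: 36/5
a_2 = 4: 151/21
a_3 = 14: 2150/299
a_4 = 8: 17351/2413
a_5 = 1: 19501/2712
a_6 = 2: 56353/7837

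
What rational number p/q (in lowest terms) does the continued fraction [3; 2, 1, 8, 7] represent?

619/185

Start with 7.
8 + 1/(7/1) = 8 + 1/7 = 57/7
1 + 1/(57/7) = 1 + 7/57 = 64/57
2 + 1/(64/57) = 2 + 57/64 = 185/64
3 + 1/(185/64) = 3 + 64/185 = 619/185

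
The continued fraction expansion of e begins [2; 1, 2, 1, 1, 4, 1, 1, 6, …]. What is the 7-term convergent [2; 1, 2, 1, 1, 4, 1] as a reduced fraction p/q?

Work from the innermost term outward:
Start with 1.
4 + 1/(1/1) = 4 + 1/1 = 5/1
1 + 1/(5/1) = 1 + 1/5 = 6/5
1 + 1/(6/5) = 1 + 5/6 = 11/6
2 + 1/(11/6) = 2 + 6/11 = 28/11
1 + 1/(28/11) = 1 + 11/28 = 39/28
2 + 1/(39/28) = 2 + 28/39 = 106/39

106/39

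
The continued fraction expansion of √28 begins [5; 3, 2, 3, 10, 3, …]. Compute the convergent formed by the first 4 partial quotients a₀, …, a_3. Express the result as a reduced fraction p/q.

Compute successive convergents:
a_0 = 5: 5/1
a_1 = 3: 16/3
a_2 = 2: 37/7
a_3 = 3: 127/24

127/24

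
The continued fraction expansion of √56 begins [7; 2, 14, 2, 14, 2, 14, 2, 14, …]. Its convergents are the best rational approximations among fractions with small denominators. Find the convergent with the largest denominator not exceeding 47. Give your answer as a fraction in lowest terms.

217/29

List convergents until the denominator exceeds the bound:
a_0 = 7: 7/1  (≤ bound)
a_1 = 2: 15/2  (≤ bound)
a_2 = 14: 217/29  (≤ bound)
a_3 = 2: 449/60  (> 47, stop)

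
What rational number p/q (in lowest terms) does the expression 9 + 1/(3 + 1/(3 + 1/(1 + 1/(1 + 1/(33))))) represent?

a_0 = 9: 9/1
a_1 = 3: 28/3
a_2 = 3: 93/10
a_3 = 1: 121/13
a_4 = 1: 214/23
a_5 = 33: 7183/772

7183/772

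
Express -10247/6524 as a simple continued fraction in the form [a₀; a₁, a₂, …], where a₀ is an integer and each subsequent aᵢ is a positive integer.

[-2; 2, 3, 26, 2, 1, 11]

-10247 ÷ 6524 → quotient -2, remainder 2801
6524 ÷ 2801 → quotient 2, remainder 922
2801 ÷ 922 → quotient 3, remainder 35
922 ÷ 35 → quotient 26, remainder 12
35 ÷ 12 → quotient 2, remainder 11
12 ÷ 11 → quotient 1, remainder 1
11 ÷ 1 → quotient 11, remainder 0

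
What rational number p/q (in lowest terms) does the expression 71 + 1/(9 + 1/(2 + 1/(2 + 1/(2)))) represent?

Collapse the nested fraction from the inside out:
Start with 2.
2 + 1/(2/1) = 2 + 1/2 = 5/2
2 + 1/(5/2) = 2 + 2/5 = 12/5
9 + 1/(12/5) = 9 + 5/12 = 113/12
71 + 1/(113/12) = 71 + 12/113 = 8035/113

8035/113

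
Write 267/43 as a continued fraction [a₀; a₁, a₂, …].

Apply division with remainder until the remainder is 0:
⌊267/43⌋ = 6, remainder 9
⌊43/9⌋ = 4, remainder 7
⌊9/7⌋ = 1, remainder 2
⌊7/2⌋ = 3, remainder 1
⌊2/1⌋ = 2, remainder 0

[6; 4, 1, 3, 2]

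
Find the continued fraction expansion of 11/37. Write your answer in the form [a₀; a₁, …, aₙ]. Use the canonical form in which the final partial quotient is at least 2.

[0; 3, 2, 1, 3]

11 = 0·37 + 11, so a_0 = 0
37 = 3·11 + 4, so a_1 = 3
11 = 2·4 + 3, so a_2 = 2
4 = 1·3 + 1, so a_3 = 1
3 = 3·1 + 0, so a_4 = 3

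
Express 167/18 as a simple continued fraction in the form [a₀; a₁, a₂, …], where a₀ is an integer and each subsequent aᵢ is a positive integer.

⌊167/18⌋ = 9, remainder 5
⌊18/5⌋ = 3, remainder 3
⌊5/3⌋ = 1, remainder 2
⌊3/2⌋ = 1, remainder 1
⌊2/1⌋ = 2, remainder 0

[9; 3, 1, 1, 2]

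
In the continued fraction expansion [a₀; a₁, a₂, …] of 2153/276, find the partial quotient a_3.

Apply division with remainder until the remainder is 0:
2153 = 7·276 + 221, so a_0 = 7
276 = 1·221 + 55, so a_1 = 1
221 = 4·55 + 1, so a_2 = 4
55 = 55·1 + 0, so a_3 = 55

55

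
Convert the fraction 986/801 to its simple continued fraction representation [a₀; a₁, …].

[1; 4, 3, 30, 2]

Run the Euclidean algorithm, recording each quotient:
⌊986/801⌋ = 1, remainder 185
⌊801/185⌋ = 4, remainder 61
⌊185/61⌋ = 3, remainder 2
⌊61/2⌋ = 30, remainder 1
⌊2/1⌋ = 2, remainder 0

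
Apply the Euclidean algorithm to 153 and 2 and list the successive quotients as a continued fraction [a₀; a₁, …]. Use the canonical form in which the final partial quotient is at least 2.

Repeatedly divide and take the remainder:
153 = 76·2 + 1, so a_0 = 76
2 = 2·1 + 0, so a_1 = 2

[76; 2]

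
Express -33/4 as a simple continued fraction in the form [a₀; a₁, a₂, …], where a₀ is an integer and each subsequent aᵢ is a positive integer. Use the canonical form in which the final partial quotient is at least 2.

[-9; 1, 3]

Repeatedly divide and take the remainder:
-33 = -9·4 + 3, so a_0 = -9
4 = 1·3 + 1, so a_1 = 1
3 = 3·1 + 0, so a_2 = 3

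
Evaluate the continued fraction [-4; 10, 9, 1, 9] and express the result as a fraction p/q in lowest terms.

-3901/1000

Start with 9.
1 + 1/(9/1) = 1 + 1/9 = 10/9
9 + 1/(10/9) = 9 + 9/10 = 99/10
10 + 1/(99/10) = 10 + 10/99 = 1000/99
-4 + 1/(1000/99) = -4 + 99/1000 = -3901/1000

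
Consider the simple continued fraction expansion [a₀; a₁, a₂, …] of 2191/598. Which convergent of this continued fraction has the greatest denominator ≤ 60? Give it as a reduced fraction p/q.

11/3

List convergents until the denominator exceeds the bound:
a_0 = 3: 3/1  (≤ bound)
a_1 = 1: 4/1  (≤ bound)
a_2 = 1: 7/2  (≤ bound)
a_3 = 1: 11/3  (≤ bound)
a_4 = 39: 436/119  (> 60, stop)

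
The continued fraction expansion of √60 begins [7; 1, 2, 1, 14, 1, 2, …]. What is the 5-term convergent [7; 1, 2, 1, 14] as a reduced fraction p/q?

457/59

Collapse the nested fraction from the inside out:
Start with 14.
1 + 1/(14/1) = 1 + 1/14 = 15/14
2 + 1/(15/14) = 2 + 14/15 = 44/15
1 + 1/(44/15) = 1 + 15/44 = 59/44
7 + 1/(59/44) = 7 + 44/59 = 457/59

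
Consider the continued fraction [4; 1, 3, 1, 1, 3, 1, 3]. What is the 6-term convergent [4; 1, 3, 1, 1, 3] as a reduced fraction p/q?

153/32

a_0 = 4: 4/1
a_1 = 1: 5/1
a_2 = 3: 19/4
a_3 = 1: 24/5
a_4 = 1: 43/9
a_5 = 3: 153/32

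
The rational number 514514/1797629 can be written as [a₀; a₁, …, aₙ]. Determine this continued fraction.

[0; 3, 2, 40, 13, 54, 9]

⌊514514/1797629⌋ = 0, remainder 514514
⌊1797629/514514⌋ = 3, remainder 254087
⌊514514/254087⌋ = 2, remainder 6340
⌊254087/6340⌋ = 40, remainder 487
⌊6340/487⌋ = 13, remainder 9
⌊487/9⌋ = 54, remainder 1
⌊9/1⌋ = 9, remainder 0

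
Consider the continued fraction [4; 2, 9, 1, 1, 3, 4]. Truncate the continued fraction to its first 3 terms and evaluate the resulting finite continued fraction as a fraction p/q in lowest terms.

85/19

Use the convergent recurrence hₖ = aₖ·hₖ₋₁ + hₖ₋₂ (and likewise for the denominators kₖ):
a_0 = 4: 4/1
a_1 = 2: 9/2
a_2 = 9: 85/19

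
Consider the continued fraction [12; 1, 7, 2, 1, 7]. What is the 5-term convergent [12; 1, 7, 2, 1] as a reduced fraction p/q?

322/25

Start with 1.
2 + 1/(1/1) = 2 + 1/1 = 3/1
7 + 1/(3/1) = 7 + 1/3 = 22/3
1 + 1/(22/3) = 1 + 3/22 = 25/22
12 + 1/(25/22) = 12 + 22/25 = 322/25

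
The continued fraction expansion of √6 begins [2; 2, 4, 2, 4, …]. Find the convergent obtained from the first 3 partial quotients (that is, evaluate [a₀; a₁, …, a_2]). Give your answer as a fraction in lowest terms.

22/9

Work from the innermost term outward:
Start with 4.
2 + 1/(4/1) = 2 + 1/4 = 9/4
2 + 1/(9/4) = 2 + 4/9 = 22/9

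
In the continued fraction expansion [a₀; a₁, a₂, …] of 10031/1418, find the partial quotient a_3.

10031 = 7·1418 + 105, so a_0 = 7
1418 = 13·105 + 53, so a_1 = 13
105 = 1·53 + 52, so a_2 = 1
53 = 1·52 + 1, so a_3 = 1

1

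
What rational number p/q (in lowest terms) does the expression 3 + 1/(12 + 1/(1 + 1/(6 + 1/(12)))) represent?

a_0 = 3: 3/1
a_1 = 12: 37/12
a_2 = 1: 40/13
a_3 = 6: 277/90
a_4 = 12: 3364/1093

3364/1093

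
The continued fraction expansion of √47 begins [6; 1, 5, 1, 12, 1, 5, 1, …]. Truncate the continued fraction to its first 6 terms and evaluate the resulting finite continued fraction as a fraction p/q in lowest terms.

Start with 1.
12 + 1/(1/1) = 12 + 1/1 = 13/1
1 + 1/(13/1) = 1 + 1/13 = 14/13
5 + 1/(14/13) = 5 + 13/14 = 83/14
1 + 1/(83/14) = 1 + 14/83 = 97/83
6 + 1/(97/83) = 6 + 83/97 = 665/97

665/97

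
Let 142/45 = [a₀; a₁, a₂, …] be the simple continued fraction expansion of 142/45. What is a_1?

142 = 3·45 + 7, so a_0 = 3
45 = 6·7 + 3, so a_1 = 6

6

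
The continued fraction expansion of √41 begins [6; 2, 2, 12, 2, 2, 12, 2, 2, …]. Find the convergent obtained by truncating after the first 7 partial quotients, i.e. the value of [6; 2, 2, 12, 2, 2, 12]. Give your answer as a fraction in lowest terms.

a_0 = 6: 6/1
a_1 = 2: 13/2
a_2 = 2: 32/5
a_3 = 12: 397/62
a_4 = 2: 826/129
a_5 = 2: 2049/320
a_6 = 12: 25414/3969

25414/3969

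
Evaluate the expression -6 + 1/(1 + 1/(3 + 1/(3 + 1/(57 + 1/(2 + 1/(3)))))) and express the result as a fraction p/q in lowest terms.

Starting at the tail and folding back:
Start with 3.
2 + 1/(3/1) = 2 + 1/3 = 7/3
57 + 1/(7/3) = 57 + 3/7 = 402/7
3 + 1/(402/7) = 3 + 7/402 = 1213/402
3 + 1/(1213/402) = 3 + 402/1213 = 4041/1213
1 + 1/(4041/1213) = 1 + 1213/4041 = 5254/4041
-6 + 1/(5254/4041) = -6 + 4041/5254 = -27483/5254

-27483/5254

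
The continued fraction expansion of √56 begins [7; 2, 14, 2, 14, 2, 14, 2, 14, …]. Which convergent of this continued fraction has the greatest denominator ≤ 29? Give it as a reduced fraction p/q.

a_0 = 7: 7/1  (≤ bound)
a_1 = 2: 15/2  (≤ bound)
a_2 = 14: 217/29  (≤ bound)
a_3 = 2: 449/60  (> 29, stop)

217/29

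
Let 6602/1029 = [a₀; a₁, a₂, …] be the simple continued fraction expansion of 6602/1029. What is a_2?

6602 ÷ 1029 → quotient 6, remainder 428
1029 ÷ 428 → quotient 2, remainder 173
428 ÷ 173 → quotient 2, remainder 82

2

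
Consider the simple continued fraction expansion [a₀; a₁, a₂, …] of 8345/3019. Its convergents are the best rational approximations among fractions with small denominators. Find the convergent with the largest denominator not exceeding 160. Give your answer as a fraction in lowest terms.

a_0 = 2: 2/1  (≤ bound)
a_1 = 1: 3/1  (≤ bound)
a_2 = 3: 11/4  (≤ bound)
a_3 = 4: 47/17  (≤ bound)
a_4 = 6: 293/106  (≤ bound)
a_5 = 9: 2684/971  (> 160, stop)

293/106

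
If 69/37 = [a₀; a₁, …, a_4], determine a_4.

69 = 1·37 + 32, so a_0 = 1
37 = 1·32 + 5, so a_1 = 1
32 = 6·5 + 2, so a_2 = 6
5 = 2·2 + 1, so a_3 = 2
2 = 2·1 + 0, so a_4 = 2

2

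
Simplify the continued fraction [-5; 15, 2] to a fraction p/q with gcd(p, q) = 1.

Build up convergents one term at a time:
a_0 = -5: -5/1
a_1 = 15: -74/15
a_2 = 2: -153/31

-153/31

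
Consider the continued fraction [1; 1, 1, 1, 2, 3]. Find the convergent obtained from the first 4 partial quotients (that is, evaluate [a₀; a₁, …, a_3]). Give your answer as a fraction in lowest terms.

Compute successive convergents:
a_0 = 1: 1/1
a_1 = 1: 2/1
a_2 = 1: 3/2
a_3 = 1: 5/3

5/3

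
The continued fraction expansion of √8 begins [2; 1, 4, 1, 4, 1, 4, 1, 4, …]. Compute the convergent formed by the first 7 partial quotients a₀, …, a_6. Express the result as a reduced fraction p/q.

478/169

a_0 = 2: 2/1
a_1 = 1: 3/1
a_2 = 4: 14/5
a_3 = 1: 17/6
a_4 = 4: 82/29
a_5 = 1: 99/35
a_6 = 4: 478/169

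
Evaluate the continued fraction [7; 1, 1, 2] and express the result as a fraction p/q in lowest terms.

38/5

a_0 = 7: 7/1
a_1 = 1: 8/1
a_2 = 1: 15/2
a_3 = 2: 38/5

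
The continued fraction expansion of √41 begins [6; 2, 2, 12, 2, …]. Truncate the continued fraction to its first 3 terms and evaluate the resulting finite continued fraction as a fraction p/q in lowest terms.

32/5

a_0 = 6: 6/1
a_1 = 2: 13/2
a_2 = 2: 32/5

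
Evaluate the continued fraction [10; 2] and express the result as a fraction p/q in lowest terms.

Work from the innermost term outward:
Start with 2.
10 + 1/(2/1) = 10 + 1/2 = 21/2

21/2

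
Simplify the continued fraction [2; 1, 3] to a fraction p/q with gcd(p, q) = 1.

a_0 = 2: 2/1
a_1 = 1: 3/1
a_2 = 3: 11/4

11/4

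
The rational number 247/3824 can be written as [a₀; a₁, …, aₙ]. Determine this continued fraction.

Repeatedly divide and take the remainder:
247 = 0·3824 + 247, so a_0 = 0
3824 = 15·247 + 119, so a_1 = 15
247 = 2·119 + 9, so a_2 = 2
119 = 13·9 + 2, so a_3 = 13
9 = 4·2 + 1, so a_4 = 4
2 = 2·1 + 0, so a_5 = 2

[0; 15, 2, 13, 4, 2]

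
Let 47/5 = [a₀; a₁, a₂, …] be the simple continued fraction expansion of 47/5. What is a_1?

⌊47/5⌋ = 9, remainder 2
⌊5/2⌋ = 2, remainder 1

2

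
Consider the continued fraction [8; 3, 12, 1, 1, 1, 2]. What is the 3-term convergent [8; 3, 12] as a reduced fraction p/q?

Use the convergent recurrence hₖ = aₖ·hₖ₋₁ + hₖ₋₂ (and likewise for the denominators kₖ):
a_0 = 8: 8/1
a_1 = 3: 25/3
a_2 = 12: 308/37

308/37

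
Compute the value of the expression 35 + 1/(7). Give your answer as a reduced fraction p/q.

Work from the innermost term outward:
Start with 7.
35 + 1/(7/1) = 35 + 1/7 = 246/7

246/7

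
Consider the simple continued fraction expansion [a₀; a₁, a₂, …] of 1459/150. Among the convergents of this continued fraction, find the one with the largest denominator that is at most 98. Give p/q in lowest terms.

107/11

List convergents until the denominator exceeds the bound:
a_0 = 9: 9/1  (≤ bound)
a_1 = 1: 10/1  (≤ bound)
a_2 = 2: 29/3  (≤ bound)
a_3 = 1: 39/4  (≤ bound)
a_4 = 1: 68/7  (≤ bound)
a_5 = 1: 107/11  (≤ bound)
a_6 = 13: 1459/150  (> 98, stop)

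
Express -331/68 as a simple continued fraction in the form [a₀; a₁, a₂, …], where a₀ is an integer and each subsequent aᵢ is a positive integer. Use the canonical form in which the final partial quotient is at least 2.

[-5; 7, 1, 1, 4]

-331 = -5·68 + 9, so a_0 = -5
68 = 7·9 + 5, so a_1 = 7
9 = 1·5 + 4, so a_2 = 1
5 = 1·4 + 1, so a_3 = 1
4 = 4·1 + 0, so a_4 = 4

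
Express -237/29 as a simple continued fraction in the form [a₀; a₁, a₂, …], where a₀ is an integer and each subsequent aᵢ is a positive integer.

⌊-237/29⌋ = -9, remainder 24
⌊29/24⌋ = 1, remainder 5
⌊24/5⌋ = 4, remainder 4
⌊5/4⌋ = 1, remainder 1
⌊4/1⌋ = 4, remainder 0

[-9; 1, 4, 1, 4]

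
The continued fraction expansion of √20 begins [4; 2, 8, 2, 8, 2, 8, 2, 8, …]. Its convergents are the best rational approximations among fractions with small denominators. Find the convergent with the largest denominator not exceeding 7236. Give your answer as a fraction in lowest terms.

a_0 = 4: 4/1  (≤ bound)
a_1 = 2: 9/2  (≤ bound)
a_2 = 8: 76/17  (≤ bound)
a_3 = 2: 161/36  (≤ bound)
a_4 = 8: 1364/305  (≤ bound)
a_5 = 2: 2889/646  (≤ bound)
a_6 = 8: 24476/5473  (≤ bound)
a_7 = 2: 51841/11592  (> 7236, stop)

24476/5473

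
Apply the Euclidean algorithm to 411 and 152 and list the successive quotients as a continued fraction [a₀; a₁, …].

[2; 1, 2, 2, 1, 1, 1, 5]

Run the Euclidean algorithm, recording each quotient:
411 ÷ 152 → quotient 2, remainder 107
152 ÷ 107 → quotient 1, remainder 45
107 ÷ 45 → quotient 2, remainder 17
45 ÷ 17 → quotient 2, remainder 11
17 ÷ 11 → quotient 1, remainder 6
11 ÷ 6 → quotient 1, remainder 5
6 ÷ 5 → quotient 1, remainder 1
5 ÷ 1 → quotient 5, remainder 0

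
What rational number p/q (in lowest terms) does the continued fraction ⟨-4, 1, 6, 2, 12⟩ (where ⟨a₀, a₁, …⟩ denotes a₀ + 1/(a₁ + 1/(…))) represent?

-586/187

a_0 = -4: -4/1
a_1 = 1: -3/1
a_2 = 6: -22/7
a_3 = 2: -47/15
a_4 = 12: -586/187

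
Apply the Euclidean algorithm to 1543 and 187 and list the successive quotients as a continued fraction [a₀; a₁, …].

⌊1543/187⌋ = 8, remainder 47
⌊187/47⌋ = 3, remainder 46
⌊47/46⌋ = 1, remainder 1
⌊46/1⌋ = 46, remainder 0

[8; 3, 1, 46]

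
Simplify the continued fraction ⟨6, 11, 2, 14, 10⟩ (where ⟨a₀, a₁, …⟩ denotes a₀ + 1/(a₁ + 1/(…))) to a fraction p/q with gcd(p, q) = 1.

Start with 10.
14 + 1/(10/1) = 14 + 1/10 = 141/10
2 + 1/(141/10) = 2 + 10/141 = 292/141
11 + 1/(292/141) = 11 + 141/292 = 3353/292
6 + 1/(3353/292) = 6 + 292/3353 = 20410/3353

20410/3353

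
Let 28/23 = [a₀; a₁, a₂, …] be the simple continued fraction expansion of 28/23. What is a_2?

28 ÷ 23 → quotient 1, remainder 5
23 ÷ 5 → quotient 4, remainder 3
5 ÷ 3 → quotient 1, remainder 2

1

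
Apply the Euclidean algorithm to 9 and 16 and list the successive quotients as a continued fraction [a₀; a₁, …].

Run the Euclidean algorithm, recording each quotient:
9 ÷ 16 → quotient 0, remainder 9
16 ÷ 9 → quotient 1, remainder 7
9 ÷ 7 → quotient 1, remainder 2
7 ÷ 2 → quotient 3, remainder 1
2 ÷ 1 → quotient 2, remainder 0

[0; 1, 1, 3, 2]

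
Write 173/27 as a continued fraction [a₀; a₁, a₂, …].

[6; 2, 2, 5]

Repeatedly divide and take the remainder:
173 ÷ 27 → quotient 6, remainder 11
27 ÷ 11 → quotient 2, remainder 5
11 ÷ 5 → quotient 2, remainder 1
5 ÷ 1 → quotient 5, remainder 0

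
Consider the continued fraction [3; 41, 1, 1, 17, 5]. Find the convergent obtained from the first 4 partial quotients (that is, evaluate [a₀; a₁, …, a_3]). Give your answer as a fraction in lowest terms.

Collapse the nested fraction from the inside out:
Start with 1.
1 + 1/(1/1) = 1 + 1/1 = 2/1
41 + 1/(2/1) = 41 + 1/2 = 83/2
3 + 1/(83/2) = 3 + 2/83 = 251/83

251/83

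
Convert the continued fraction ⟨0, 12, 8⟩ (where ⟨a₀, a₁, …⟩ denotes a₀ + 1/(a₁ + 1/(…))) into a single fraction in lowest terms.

8/97

Build up convergents one term at a time:
a_0 = 0: 0/1
a_1 = 12: 1/12
a_2 = 8: 8/97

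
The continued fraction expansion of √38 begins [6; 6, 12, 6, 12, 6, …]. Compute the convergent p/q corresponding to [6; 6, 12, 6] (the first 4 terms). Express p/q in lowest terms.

2737/444

Starting at the tail and folding back:
Start with 6.
12 + 1/(6/1) = 12 + 1/6 = 73/6
6 + 1/(73/6) = 6 + 6/73 = 444/73
6 + 1/(444/73) = 6 + 73/444 = 2737/444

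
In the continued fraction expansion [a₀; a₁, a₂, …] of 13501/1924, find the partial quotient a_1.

⌊13501/1924⌋ = 7, remainder 33
⌊1924/33⌋ = 58, remainder 10

58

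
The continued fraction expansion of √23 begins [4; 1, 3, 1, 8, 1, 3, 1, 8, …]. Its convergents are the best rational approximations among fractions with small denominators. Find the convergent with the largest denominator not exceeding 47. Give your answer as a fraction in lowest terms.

List convergents until the denominator exceeds the bound:
a_0 = 4: 4/1  (≤ bound)
a_1 = 1: 5/1  (≤ bound)
a_2 = 3: 19/4  (≤ bound)
a_3 = 1: 24/5  (≤ bound)
a_4 = 8: 211/44  (≤ bound)
a_5 = 1: 235/49  (> 47, stop)

211/44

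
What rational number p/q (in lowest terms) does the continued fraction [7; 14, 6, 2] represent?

1301/184

a_0 = 7: 7/1
a_1 = 14: 99/14
a_2 = 6: 601/85
a_3 = 2: 1301/184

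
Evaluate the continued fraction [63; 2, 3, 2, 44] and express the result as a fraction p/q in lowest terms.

Work from the innermost term outward:
Start with 44.
2 + 1/(44/1) = 2 + 1/44 = 89/44
3 + 1/(89/44) = 3 + 44/89 = 311/89
2 + 1/(311/89) = 2 + 89/311 = 711/311
63 + 1/(711/311) = 63 + 311/711 = 45104/711

45104/711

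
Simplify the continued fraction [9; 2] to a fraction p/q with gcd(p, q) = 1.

Collapse the nested fraction from the inside out:
Start with 2.
9 + 1/(2/1) = 9 + 1/2 = 19/2

19/2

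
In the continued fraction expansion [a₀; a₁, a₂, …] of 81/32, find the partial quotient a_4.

2

81 ÷ 32 → quotient 2, remainder 17
32 ÷ 17 → quotient 1, remainder 15
17 ÷ 15 → quotient 1, remainder 2
15 ÷ 2 → quotient 7, remainder 1
2 ÷ 1 → quotient 2, remainder 0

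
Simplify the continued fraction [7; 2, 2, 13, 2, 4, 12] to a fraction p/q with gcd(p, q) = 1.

Work from the innermost term outward:
Start with 12.
4 + 1/(12/1) = 4 + 1/12 = 49/12
2 + 1/(49/12) = 2 + 12/49 = 110/49
13 + 1/(110/49) = 13 + 49/110 = 1479/110
2 + 1/(1479/110) = 2 + 110/1479 = 3068/1479
2 + 1/(3068/1479) = 2 + 1479/3068 = 7615/3068
7 + 1/(7615/3068) = 7 + 3068/7615 = 56373/7615

56373/7615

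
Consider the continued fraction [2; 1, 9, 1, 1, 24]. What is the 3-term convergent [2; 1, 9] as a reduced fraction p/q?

a_0 = 2: 2/1
a_1 = 1: 3/1
a_2 = 9: 29/10

29/10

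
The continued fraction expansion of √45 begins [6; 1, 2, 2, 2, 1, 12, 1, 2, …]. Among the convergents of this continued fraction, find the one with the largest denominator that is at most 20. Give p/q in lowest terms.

114/17

List convergents until the denominator exceeds the bound:
a_0 = 6: 6/1  (≤ bound)
a_1 = 1: 7/1  (≤ bound)
a_2 = 2: 20/3  (≤ bound)
a_3 = 2: 47/7  (≤ bound)
a_4 = 2: 114/17  (≤ bound)
a_5 = 1: 161/24  (> 20, stop)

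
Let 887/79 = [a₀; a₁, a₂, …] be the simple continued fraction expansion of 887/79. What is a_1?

887 ÷ 79 → quotient 11, remainder 18
79 ÷ 18 → quotient 4, remainder 7

4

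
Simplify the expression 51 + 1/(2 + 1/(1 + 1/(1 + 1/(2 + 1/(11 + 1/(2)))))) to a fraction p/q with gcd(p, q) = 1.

Use the convergent recurrence hₖ = aₖ·hₖ₋₁ + hₖ₋₂ (and likewise for the denominators kₖ):
a_0 = 51: 51/1
a_1 = 2: 103/2
a_2 = 1: 154/3
a_3 = 1: 257/5
a_4 = 2: 668/13
a_5 = 11: 7605/148
a_6 = 2: 15878/309

15878/309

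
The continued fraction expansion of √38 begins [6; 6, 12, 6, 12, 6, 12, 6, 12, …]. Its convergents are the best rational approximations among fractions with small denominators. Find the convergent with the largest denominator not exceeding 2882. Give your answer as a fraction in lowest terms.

2737/444

List convergents until the denominator exceeds the bound:
a_0 = 6: 6/1  (≤ bound)
a_1 = 6: 37/6  (≤ bound)
a_2 = 12: 450/73  (≤ bound)
a_3 = 6: 2737/444  (≤ bound)
a_4 = 12: 33294/5401  (> 2882, stop)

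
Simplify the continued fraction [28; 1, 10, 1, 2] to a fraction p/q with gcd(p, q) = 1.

Start with 2.
1 + 1/(2/1) = 1 + 1/2 = 3/2
10 + 1/(3/2) = 10 + 2/3 = 32/3
1 + 1/(32/3) = 1 + 3/32 = 35/32
28 + 1/(35/32) = 28 + 32/35 = 1012/35

1012/35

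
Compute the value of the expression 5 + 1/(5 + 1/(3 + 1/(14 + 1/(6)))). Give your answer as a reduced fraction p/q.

a_0 = 5: 5/1
a_1 = 5: 26/5
a_2 = 3: 83/16
a_3 = 14: 1188/229
a_4 = 6: 7211/1390

7211/1390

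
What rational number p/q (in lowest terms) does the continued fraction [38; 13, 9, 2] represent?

Collapse the nested fraction from the inside out:
Start with 2.
9 + 1/(2/1) = 9 + 1/2 = 19/2
13 + 1/(19/2) = 13 + 2/19 = 249/19
38 + 1/(249/19) = 38 + 19/249 = 9481/249

9481/249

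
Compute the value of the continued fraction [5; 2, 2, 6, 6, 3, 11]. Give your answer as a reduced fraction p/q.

Use the convergent recurrence hₖ = aₖ·hₖ₋₁ + hₖ₋₂ (and likewise for the denominators kₖ):
a_0 = 5: 5/1
a_1 = 2: 11/2
a_2 = 2: 27/5
a_3 = 6: 173/32
a_4 = 6: 1065/197
a_5 = 3: 3368/623
a_6 = 11: 38113/7050

38113/7050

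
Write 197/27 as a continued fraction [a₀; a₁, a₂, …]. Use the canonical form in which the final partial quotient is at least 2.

197 ÷ 27 → quotient 7, remainder 8
27 ÷ 8 → quotient 3, remainder 3
8 ÷ 3 → quotient 2, remainder 2
3 ÷ 2 → quotient 1, remainder 1
2 ÷ 1 → quotient 2, remainder 0

[7; 3, 2, 1, 2]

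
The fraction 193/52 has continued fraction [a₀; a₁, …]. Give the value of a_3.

2

Repeatedly divide and take the remainder:
193 = 3·52 + 37, so a_0 = 3
52 = 1·37 + 15, so a_1 = 1
37 = 2·15 + 7, so a_2 = 2
15 = 2·7 + 1, so a_3 = 2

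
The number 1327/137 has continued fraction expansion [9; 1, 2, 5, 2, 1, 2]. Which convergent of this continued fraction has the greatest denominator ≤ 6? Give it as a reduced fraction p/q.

a_0 = 9: 9/1  (≤ bound)
a_1 = 1: 10/1  (≤ bound)
a_2 = 2: 29/3  (≤ bound)
a_3 = 5: 155/16  (> 6, stop)

29/3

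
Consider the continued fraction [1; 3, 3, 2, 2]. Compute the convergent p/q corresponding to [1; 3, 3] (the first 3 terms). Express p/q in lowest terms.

Starting at the tail and folding back:
Start with 3.
3 + 1/(3/1) = 3 + 1/3 = 10/3
1 + 1/(10/3) = 1 + 3/10 = 13/10

13/10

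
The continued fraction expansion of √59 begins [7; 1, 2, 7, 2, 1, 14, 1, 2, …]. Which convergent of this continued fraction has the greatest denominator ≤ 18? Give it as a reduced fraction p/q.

23/3

a_0 = 7: 7/1  (≤ bound)
a_1 = 1: 8/1  (≤ bound)
a_2 = 2: 23/3  (≤ bound)
a_3 = 7: 169/22  (> 18, stop)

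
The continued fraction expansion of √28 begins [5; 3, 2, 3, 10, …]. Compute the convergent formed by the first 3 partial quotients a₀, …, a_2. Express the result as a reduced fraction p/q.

Start with 2.
3 + 1/(2/1) = 3 + 1/2 = 7/2
5 + 1/(7/2) = 5 + 2/7 = 37/7

37/7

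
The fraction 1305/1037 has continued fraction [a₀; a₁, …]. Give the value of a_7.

Repeatedly divide and take the remainder:
⌊1305/1037⌋ = 1, remainder 268
⌊1037/268⌋ = 3, remainder 233
⌊268/233⌋ = 1, remainder 35
⌊233/35⌋ = 6, remainder 23
⌊35/23⌋ = 1, remainder 12
⌊23/12⌋ = 1, remainder 11
⌊12/11⌋ = 1, remainder 1
⌊11/1⌋ = 11, remainder 0

11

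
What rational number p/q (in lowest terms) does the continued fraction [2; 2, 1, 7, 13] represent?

Start with 13.
7 + 1/(13/1) = 7 + 1/13 = 92/13
1 + 1/(92/13) = 1 + 13/92 = 105/92
2 + 1/(105/92) = 2 + 92/105 = 302/105
2 + 1/(302/105) = 2 + 105/302 = 709/302

709/302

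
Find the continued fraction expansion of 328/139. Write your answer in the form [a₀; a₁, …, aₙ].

[2; 2, 1, 3, 1, 1, 5]

Run the Euclidean algorithm, recording each quotient:
⌊328/139⌋ = 2, remainder 50
⌊139/50⌋ = 2, remainder 39
⌊50/39⌋ = 1, remainder 11
⌊39/11⌋ = 3, remainder 6
⌊11/6⌋ = 1, remainder 5
⌊6/5⌋ = 1, remainder 1
⌊5/1⌋ = 5, remainder 0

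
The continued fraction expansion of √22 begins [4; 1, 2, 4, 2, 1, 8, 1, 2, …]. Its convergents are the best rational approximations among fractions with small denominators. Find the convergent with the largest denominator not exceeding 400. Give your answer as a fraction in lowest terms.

a_0 = 4: 4/1  (≤ bound)
a_1 = 1: 5/1  (≤ bound)
a_2 = 2: 14/3  (≤ bound)
a_3 = 4: 61/13  (≤ bound)
a_4 = 2: 136/29  (≤ bound)
a_5 = 1: 197/42  (≤ bound)
a_6 = 8: 1712/365  (≤ bound)
a_7 = 1: 1909/407  (> 400, stop)

1712/365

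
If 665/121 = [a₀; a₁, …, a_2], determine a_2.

60

Run the Euclidean algorithm, recording each quotient:
665 ÷ 121 → quotient 5, remainder 60
121 ÷ 60 → quotient 2, remainder 1
60 ÷ 1 → quotient 60, remainder 0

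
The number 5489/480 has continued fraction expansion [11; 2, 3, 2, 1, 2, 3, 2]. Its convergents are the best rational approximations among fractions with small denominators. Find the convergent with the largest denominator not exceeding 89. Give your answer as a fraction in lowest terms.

709/62

a_0 = 11: 11/1  (≤ bound)
a_1 = 2: 23/2  (≤ bound)
a_2 = 3: 80/7  (≤ bound)
a_3 = 2: 183/16  (≤ bound)
a_4 = 1: 263/23  (≤ bound)
a_5 = 2: 709/62  (≤ bound)
a_6 = 3: 2390/209  (> 89, stop)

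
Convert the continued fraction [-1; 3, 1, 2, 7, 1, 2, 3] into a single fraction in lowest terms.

a_0 = -1: -1/1
a_1 = 3: -2/3
a_2 = 1: -3/4
a_3 = 2: -8/11
a_4 = 7: -59/81
a_5 = 1: -67/92
a_6 = 2: -193/265
a_7 = 3: -646/887

-646/887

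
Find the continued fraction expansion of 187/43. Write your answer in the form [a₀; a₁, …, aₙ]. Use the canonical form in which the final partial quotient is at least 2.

187 = 4·43 + 15, so a_0 = 4
43 = 2·15 + 13, so a_1 = 2
15 = 1·13 + 2, so a_2 = 1
13 = 6·2 + 1, so a_3 = 6
2 = 2·1 + 0, so a_4 = 2

[4; 2, 1, 6, 2]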